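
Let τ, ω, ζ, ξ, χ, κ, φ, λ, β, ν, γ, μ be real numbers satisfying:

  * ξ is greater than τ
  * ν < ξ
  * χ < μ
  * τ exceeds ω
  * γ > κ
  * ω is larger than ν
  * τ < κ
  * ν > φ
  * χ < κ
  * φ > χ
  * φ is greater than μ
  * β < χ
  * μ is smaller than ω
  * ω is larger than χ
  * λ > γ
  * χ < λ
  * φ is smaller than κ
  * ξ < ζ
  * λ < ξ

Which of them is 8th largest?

ν

The consecutive relations fix a unique order: β < χ < μ < φ < ν < ω < τ < κ < γ < λ < ξ < ζ.
Counting 8 from the largest end gives ν.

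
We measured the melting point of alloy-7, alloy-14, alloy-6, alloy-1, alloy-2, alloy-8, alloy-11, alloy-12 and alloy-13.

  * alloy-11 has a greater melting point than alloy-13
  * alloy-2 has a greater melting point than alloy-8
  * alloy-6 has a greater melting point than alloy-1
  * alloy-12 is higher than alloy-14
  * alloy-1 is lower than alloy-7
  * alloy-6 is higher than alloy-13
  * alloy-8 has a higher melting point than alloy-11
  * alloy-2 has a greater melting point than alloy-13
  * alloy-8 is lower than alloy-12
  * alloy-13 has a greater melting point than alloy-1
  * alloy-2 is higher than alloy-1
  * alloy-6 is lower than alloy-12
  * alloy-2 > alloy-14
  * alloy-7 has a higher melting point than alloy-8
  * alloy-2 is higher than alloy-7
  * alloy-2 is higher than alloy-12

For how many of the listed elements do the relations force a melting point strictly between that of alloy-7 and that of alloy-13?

2

Chaining upward from alloy-13 reaches: alloy-11, alloy-8, alloy-6, alloy-12, alloy-2.
Chaining downward from alloy-7 reaches: alloy-1, alloy-11, alloy-8.
Strictly between alloy-13 and alloy-7 are those in both lists: alloy-11, alloy-8 — 2 elements.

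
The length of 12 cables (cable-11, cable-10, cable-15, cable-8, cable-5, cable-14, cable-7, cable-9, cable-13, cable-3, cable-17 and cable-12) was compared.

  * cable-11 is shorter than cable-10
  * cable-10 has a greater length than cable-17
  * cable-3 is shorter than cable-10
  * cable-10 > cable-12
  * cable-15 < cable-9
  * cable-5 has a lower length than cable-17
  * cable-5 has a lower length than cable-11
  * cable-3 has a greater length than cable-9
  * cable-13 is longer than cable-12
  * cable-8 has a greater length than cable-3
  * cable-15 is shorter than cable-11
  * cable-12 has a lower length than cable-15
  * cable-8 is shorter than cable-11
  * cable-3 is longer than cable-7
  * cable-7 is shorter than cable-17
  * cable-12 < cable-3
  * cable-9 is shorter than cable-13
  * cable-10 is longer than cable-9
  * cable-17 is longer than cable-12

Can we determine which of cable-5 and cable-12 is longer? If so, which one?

Following every chain through cable-12: above cable-12 we get cable-15, cable-9, cable-3, cable-13, cable-17, cable-8, cable-11, cable-10.
cable-5 is not reached, and no chain runs the other way from cable-5 to cable-12.
So the given relations leave the order of cable-12 and cable-5 undetermined.

undetermined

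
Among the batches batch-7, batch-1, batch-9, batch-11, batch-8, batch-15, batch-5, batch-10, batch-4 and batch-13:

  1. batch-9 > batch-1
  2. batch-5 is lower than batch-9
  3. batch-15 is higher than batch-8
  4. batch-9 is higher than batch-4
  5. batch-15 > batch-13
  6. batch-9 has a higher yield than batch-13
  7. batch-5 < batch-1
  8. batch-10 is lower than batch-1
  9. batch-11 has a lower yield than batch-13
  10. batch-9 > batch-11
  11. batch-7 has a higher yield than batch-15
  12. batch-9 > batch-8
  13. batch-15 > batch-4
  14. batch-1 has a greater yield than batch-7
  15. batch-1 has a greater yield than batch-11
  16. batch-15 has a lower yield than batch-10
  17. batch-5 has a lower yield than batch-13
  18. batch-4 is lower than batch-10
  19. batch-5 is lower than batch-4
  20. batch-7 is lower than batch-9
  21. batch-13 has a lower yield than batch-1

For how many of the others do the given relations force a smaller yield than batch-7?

The elements the relations force below batch-7 are batch-8, batch-5, batch-11, batch-4, batch-13, batch-15 — no chain reaches any other.
That is 6.

6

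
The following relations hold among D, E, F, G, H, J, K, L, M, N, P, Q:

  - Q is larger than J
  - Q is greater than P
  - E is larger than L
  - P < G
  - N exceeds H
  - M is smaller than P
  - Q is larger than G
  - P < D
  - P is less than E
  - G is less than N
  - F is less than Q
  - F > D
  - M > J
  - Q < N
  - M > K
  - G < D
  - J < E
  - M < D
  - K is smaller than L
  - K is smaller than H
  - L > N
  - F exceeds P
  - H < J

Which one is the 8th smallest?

Chaining the given pairs: K < H < J < M < P < G < D < F < Q < N < L < E.
Counting 8 from the smallest end gives F.

F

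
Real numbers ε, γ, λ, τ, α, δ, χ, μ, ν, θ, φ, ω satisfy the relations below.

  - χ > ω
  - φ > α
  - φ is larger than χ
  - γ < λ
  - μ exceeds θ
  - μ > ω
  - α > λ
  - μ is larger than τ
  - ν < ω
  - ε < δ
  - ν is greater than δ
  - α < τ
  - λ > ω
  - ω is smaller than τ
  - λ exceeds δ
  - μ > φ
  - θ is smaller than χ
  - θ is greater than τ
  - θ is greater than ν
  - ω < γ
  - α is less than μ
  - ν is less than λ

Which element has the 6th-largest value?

Piecing the relations together gives one ordering: ε < δ < ν < ω < γ < λ < α < τ < θ < χ < φ < μ.
Counting 6 from the largest end gives α.

α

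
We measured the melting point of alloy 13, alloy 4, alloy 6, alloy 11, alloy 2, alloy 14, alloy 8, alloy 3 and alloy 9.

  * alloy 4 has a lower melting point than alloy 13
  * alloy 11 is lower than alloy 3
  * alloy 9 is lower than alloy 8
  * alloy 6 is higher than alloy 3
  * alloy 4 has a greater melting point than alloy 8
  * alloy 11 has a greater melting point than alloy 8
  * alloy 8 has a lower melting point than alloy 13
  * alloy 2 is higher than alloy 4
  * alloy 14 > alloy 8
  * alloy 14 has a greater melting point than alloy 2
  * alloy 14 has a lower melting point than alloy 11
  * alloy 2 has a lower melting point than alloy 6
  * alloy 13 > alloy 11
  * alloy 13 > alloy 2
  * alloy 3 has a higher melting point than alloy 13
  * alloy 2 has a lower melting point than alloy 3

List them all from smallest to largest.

The consecutive links are each given: alloy 9 < alloy 8; alloy 8 < alloy 4; alloy 4 < alloy 2; alloy 2 < alloy 14; alloy 14 < alloy 11; alloy 11 < alloy 13; alloy 13 < alloy 3; alloy 3 < alloy 6.

alloy 9 < alloy 8 < alloy 4 < alloy 2 < alloy 14 < alloy 11 < alloy 13 < alloy 3 < alloy 6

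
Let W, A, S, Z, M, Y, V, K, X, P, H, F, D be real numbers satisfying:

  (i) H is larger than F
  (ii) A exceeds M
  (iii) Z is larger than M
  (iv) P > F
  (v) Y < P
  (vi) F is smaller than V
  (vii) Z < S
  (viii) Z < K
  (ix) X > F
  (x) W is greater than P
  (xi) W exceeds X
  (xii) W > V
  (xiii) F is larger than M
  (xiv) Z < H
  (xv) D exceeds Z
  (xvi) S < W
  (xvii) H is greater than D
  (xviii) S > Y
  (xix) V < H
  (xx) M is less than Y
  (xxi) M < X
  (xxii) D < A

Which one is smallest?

Z is not least since M < Z; Y is not least since M < Y; D is not least since Z < D; F is not least since M < F; X is not least since M < X; P is not least since F < P; S is not least since Y < S; V is not least since F < V; K is not least since Z < K; A is not least since D < A; W is not least since P < W; H is not least since F < H.
Only M has nothing below it, so M is the smallest.

M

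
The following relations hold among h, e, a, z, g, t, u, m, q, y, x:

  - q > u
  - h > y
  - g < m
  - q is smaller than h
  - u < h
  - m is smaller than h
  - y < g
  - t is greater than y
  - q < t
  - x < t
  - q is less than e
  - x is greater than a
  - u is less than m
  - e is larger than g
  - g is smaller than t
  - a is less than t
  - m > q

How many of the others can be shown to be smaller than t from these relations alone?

Directly below t: y, a, g, q, x.
One step further: u (6 so far).
No other element is forced below t by the given relations, so the count is 6.

6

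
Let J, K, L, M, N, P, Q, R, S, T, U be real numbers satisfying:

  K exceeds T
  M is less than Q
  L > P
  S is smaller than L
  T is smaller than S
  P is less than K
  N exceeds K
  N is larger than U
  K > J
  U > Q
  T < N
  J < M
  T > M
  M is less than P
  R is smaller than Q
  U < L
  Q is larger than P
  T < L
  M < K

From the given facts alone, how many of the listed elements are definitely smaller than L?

8

Directly below L: T, P, S, U.
One step further: M, Q (6 so far).
One step further: J, R (8 so far).
Nothing else is reachable below L; 8 in all.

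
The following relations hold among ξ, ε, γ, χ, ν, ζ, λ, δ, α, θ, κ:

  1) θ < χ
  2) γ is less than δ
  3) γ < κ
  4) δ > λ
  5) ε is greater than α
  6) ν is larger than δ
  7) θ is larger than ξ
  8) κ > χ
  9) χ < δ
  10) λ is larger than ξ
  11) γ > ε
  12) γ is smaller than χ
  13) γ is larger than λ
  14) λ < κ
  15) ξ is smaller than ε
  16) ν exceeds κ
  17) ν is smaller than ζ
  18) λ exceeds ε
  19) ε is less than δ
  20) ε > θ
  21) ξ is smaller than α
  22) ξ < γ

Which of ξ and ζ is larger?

ζ

ξ < α and α < ε give ξ < ε.
Then ε < λ extends the chain to λ.
With λ < γ: ξ < α < ε < λ < γ.
With γ < χ: ξ < α < ε < λ < γ < χ.
With χ < δ: ξ < α < ε < λ < γ < χ < δ.
Then δ < ν extends the chain to ν.
With ν < ζ: ξ < α < ε < λ < γ < χ < δ < ν < ζ.
So ξ < ζ; ζ is the larger of the two.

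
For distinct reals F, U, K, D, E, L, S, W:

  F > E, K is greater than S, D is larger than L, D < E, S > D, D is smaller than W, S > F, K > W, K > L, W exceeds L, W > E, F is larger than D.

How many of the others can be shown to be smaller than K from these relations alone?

The elements the relations force below K are L, D, E, W, F, S — no chain reaches any other.
That is 6.

6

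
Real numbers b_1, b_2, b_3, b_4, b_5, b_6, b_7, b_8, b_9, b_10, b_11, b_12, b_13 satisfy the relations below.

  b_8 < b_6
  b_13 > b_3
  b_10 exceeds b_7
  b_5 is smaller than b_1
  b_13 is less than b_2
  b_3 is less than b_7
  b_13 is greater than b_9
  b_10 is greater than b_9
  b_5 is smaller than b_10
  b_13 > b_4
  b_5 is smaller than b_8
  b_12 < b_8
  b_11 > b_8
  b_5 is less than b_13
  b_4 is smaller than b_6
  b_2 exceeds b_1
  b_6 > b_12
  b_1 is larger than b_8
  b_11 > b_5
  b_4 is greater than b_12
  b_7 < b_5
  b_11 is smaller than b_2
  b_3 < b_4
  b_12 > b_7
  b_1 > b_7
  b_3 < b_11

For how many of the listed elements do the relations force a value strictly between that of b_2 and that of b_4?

The relations place b_4 below b_2. An element lies strictly between them when it is forced above b_4 and also forced below b_2.
Above b_4: {b_13, b_6}. Below b_2: {b_3, b_7, b_12, b_9, b_5, b_8, b_11, b_13, b_1}.
Intersection: {b_13} — 1.

1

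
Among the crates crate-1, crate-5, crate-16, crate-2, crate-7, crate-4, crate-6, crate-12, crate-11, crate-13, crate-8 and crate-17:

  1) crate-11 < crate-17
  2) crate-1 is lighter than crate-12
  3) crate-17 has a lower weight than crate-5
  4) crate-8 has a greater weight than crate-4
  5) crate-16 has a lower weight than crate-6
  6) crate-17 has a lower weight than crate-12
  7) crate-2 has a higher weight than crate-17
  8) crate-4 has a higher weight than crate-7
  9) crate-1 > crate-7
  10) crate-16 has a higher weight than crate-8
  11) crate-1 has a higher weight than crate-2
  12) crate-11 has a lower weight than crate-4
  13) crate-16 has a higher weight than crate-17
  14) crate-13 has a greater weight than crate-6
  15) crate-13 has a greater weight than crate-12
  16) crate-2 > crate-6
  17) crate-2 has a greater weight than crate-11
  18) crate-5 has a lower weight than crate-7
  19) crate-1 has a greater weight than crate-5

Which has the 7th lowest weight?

crate-16

The consecutive relations fix a unique order: crate-11 < crate-17 < crate-5 < crate-7 < crate-4 < crate-8 < crate-16 < crate-6 < crate-2 < crate-1 < crate-12 < crate-13.
The 7th smallest is crate-16.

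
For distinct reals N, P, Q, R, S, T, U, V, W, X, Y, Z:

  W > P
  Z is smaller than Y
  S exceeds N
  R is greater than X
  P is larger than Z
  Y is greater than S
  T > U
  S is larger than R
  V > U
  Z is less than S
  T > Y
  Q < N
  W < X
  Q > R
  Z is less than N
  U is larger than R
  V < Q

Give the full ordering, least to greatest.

Z < P < W < X < R < U < V < Q < N < S < Y < T

Each adjacent pair is fixed by a given relation: Z < P; P < W; W < X; X < R; R < U; U < V; V < Q; Q < N; N < S; S < Y; Y < T. Chaining them end to end gives the full order.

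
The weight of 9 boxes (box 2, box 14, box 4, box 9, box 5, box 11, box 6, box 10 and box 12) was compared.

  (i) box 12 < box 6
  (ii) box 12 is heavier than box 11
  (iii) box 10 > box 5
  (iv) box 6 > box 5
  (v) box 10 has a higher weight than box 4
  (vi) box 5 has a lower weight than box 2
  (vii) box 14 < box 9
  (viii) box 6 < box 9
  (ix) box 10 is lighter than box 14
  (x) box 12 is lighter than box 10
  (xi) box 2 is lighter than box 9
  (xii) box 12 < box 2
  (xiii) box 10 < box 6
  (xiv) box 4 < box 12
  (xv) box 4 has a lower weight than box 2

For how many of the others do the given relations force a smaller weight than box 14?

From box 14 the given relations immediately reach box 10.
From those, box 5, box 4, box 12 — 4 in total.
From those, box 11 — 5 in total.
Nothing else is reachable below box 14; 5 in all.

5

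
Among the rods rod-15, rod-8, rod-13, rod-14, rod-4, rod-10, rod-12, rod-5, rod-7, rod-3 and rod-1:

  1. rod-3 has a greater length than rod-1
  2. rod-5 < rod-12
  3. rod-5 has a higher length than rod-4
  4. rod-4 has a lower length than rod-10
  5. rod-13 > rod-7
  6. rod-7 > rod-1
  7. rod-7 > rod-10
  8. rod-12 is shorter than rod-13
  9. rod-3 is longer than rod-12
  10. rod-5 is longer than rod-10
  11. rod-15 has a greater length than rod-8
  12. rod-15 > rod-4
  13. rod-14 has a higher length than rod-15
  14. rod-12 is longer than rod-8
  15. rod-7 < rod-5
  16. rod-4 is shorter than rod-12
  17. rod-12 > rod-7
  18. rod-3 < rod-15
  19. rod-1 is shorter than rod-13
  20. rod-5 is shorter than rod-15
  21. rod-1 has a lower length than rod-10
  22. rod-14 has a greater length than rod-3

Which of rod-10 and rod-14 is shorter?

rod-10

rod-10 < rod-7 < rod-5 < rod-12 < rod-3 < rod-15 < rod-14, by transitivity through rod-7, rod-5, rod-12, rod-3, rod-15.
So rod-10 < rod-14; rod-10 is the shorter of the two.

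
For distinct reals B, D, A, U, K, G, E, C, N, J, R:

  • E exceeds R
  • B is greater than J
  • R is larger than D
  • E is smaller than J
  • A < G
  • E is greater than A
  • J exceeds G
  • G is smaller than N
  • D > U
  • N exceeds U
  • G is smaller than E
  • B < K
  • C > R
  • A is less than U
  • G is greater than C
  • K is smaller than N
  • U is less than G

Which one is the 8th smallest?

J

The consecutive relations fix a unique order: A < U < D < R < C < G < E < J < B < K < N.
Counting 8 from the smallest end gives J.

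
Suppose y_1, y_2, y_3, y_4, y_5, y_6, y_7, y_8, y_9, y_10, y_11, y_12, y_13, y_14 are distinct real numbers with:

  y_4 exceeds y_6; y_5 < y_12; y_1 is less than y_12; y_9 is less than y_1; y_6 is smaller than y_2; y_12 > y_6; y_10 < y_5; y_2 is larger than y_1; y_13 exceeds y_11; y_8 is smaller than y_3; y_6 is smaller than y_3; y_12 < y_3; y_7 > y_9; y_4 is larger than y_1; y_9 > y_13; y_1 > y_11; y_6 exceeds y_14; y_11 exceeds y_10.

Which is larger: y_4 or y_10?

Link the given pairs in sequence: y_10 < y_11; y_11 < y_13; y_13 < y_9; y_9 < y_1; y_1 < y_4.
Together: y_10 < y_11 < y_13 < y_9 < y_1 < y_4.
So y_10 < y_4; y_4 is the larger of the two.

y_4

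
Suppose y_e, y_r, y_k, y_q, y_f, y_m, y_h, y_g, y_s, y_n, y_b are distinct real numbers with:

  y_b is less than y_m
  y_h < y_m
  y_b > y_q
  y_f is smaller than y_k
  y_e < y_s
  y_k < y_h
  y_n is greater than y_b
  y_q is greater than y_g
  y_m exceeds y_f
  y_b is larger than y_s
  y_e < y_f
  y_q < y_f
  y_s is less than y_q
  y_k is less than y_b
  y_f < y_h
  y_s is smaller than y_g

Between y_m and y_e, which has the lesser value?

y_e

Link the given pairs in sequence: y_e < y_s; y_s < y_g; y_g < y_q; y_q < y_f; y_f < y_k; y_k < y_b; y_b < y_m.
Together: y_e < y_s < y_g < y_q < y_f < y_k < y_b < y_m.
So y_e < y_m; y_e is the smaller of the two.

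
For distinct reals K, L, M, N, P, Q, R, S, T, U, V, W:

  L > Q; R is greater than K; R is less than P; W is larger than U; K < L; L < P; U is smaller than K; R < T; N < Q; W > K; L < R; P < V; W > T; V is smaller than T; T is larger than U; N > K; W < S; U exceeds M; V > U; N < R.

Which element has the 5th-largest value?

P

Piecing the relations together gives one ordering: M < U < K < N < Q < L < R < P < V < T < W < S.
Counting 5 from the largest end gives P.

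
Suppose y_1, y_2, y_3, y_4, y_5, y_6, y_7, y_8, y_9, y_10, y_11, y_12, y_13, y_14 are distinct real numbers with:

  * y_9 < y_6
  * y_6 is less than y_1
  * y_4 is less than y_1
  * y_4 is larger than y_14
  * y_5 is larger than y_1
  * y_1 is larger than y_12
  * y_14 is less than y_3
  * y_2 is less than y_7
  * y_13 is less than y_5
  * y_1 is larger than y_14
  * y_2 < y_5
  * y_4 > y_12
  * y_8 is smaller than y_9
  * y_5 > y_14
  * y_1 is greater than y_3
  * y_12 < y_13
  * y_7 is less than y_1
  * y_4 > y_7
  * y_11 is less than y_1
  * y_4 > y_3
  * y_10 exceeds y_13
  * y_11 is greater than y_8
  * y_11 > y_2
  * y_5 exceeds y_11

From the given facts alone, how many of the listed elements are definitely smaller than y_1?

The elements the relations force below y_1 are y_2, y_12, y_8, y_9, y_6, y_11, y_14, y_3, y_7, y_4 — no chain reaches any other.
That is 10.

10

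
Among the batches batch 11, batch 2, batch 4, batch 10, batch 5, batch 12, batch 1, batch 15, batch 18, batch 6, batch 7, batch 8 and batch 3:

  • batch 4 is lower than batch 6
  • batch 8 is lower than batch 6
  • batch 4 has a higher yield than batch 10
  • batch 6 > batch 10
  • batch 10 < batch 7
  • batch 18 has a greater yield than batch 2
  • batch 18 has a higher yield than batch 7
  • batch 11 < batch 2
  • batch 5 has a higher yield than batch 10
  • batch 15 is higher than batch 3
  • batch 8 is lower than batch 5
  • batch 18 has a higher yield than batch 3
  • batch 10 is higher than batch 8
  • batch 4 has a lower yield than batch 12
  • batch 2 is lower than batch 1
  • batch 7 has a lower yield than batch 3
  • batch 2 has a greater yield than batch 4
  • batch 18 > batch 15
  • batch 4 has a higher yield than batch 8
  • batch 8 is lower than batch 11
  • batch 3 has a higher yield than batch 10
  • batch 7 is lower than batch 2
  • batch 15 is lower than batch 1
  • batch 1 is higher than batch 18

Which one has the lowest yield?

Chaining upward from batch 8: directly above it, batch 10, batch 4, batch 11, batch 6, batch 5; then batch 7, batch 2, batch 3, batch 12; then batch 15, batch 18, batch 1.
That covers every other element, and nothing is given below batch 8, so batch 8 is the lowest yield.

batch 8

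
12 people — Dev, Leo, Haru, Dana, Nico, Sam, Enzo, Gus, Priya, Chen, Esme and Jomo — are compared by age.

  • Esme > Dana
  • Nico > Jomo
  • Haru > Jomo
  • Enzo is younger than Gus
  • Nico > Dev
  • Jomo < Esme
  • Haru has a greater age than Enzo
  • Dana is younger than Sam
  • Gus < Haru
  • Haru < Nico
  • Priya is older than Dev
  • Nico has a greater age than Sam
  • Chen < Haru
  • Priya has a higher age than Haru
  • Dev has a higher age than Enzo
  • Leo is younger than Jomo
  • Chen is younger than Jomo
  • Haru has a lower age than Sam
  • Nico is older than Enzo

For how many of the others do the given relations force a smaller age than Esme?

From Esme the given relations immediately reach Dana, Jomo.
From those, Leo, Chen — 4 in total.
No other element is forced below Esme by the given relations, so the count is 4.

4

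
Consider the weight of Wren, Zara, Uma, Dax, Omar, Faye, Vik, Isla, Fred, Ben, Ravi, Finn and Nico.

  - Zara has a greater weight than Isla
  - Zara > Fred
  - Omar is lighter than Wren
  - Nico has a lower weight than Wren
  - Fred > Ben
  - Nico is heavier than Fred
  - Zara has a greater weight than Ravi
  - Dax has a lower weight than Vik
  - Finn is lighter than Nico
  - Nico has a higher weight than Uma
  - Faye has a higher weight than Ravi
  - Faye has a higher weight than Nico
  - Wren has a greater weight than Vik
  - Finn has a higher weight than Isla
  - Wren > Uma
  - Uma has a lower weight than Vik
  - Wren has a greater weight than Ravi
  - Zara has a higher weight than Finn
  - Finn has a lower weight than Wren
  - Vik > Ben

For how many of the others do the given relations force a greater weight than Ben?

6

Directly above Ben: Fred, Vik.
One step further: Nico, Zara, Wren (5 so far).
One step further: Faye (6 so far).
No other element is forced above Ben by the given relations, so the count is 6.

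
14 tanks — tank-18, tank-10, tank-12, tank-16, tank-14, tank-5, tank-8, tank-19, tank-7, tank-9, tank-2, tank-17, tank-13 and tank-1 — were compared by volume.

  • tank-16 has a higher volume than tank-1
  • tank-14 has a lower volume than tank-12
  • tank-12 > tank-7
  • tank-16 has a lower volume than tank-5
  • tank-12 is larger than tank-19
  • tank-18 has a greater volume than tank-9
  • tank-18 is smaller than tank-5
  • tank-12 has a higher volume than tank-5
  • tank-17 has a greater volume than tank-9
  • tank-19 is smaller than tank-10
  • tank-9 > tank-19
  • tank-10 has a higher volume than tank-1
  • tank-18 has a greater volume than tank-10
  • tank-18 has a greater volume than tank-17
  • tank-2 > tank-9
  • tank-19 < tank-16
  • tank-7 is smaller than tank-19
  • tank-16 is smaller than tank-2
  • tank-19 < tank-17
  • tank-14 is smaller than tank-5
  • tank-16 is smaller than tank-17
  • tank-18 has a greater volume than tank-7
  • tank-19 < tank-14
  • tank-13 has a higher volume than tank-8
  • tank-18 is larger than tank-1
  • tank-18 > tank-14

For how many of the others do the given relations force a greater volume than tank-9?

From tank-9 the given relations immediately reach tank-17, tank-18, tank-2.
From those, tank-5 — 4 in total.
From those, tank-12 — 5 in total.
Nothing else is reachable above tank-9; 5 in all.

5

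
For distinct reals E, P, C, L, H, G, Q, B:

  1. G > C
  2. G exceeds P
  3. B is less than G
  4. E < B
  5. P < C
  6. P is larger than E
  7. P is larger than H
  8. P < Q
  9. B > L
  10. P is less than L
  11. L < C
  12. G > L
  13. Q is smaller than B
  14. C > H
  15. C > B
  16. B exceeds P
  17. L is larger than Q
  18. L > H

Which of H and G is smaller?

The relevant relations are H < P; P < Q; Q < L; L < B; B < C; C < G.
Chaining these gives H < P < Q < L < B < C < G.
So H < G; H is the smaller of the two.

H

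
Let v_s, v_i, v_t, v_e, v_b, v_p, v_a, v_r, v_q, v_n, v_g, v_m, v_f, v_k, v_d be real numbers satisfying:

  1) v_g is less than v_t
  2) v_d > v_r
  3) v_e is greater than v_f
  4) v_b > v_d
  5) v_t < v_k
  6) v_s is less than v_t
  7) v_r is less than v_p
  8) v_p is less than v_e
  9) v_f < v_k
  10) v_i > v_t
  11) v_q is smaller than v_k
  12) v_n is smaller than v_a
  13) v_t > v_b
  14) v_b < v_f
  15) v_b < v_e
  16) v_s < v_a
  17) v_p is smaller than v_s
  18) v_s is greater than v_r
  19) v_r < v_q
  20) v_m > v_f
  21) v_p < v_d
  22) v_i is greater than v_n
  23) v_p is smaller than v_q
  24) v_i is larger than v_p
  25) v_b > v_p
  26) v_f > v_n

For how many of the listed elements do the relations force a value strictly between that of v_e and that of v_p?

The relations place v_p below v_e. An element lies strictly between them when it is forced above v_p and also forced below v_e.
Above v_p: {v_d, v_q, v_s, v_b, v_t, v_f, v_a, v_m, v_i, v_k}. Below v_e: {v_r, v_d, v_b, v_n, v_f}.
Intersection: {v_d, v_b, v_f} — 3.

3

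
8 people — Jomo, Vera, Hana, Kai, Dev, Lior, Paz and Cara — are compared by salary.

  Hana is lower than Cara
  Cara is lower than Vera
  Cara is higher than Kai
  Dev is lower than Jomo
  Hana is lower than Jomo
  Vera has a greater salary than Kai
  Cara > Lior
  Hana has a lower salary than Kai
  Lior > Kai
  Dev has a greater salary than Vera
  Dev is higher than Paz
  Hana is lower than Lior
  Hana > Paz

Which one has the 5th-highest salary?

The consecutive relations fix a unique order: Paz < Hana < Kai < Lior < Cara < Vera < Dev < Jomo.
The 5th largest is Lior.

Lior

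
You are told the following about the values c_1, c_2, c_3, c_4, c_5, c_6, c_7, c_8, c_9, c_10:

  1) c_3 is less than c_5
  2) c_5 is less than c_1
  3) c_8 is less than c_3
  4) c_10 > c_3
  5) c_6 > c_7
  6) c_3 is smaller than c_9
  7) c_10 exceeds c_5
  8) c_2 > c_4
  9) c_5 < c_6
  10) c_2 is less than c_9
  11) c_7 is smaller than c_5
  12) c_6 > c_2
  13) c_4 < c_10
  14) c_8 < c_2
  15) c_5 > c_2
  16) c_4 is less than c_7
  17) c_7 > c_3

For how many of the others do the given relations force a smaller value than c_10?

6

The elements the relations force below c_10 are c_8, c_3, c_4, c_2, c_7, c_5 — no chain reaches any other.
That is 6.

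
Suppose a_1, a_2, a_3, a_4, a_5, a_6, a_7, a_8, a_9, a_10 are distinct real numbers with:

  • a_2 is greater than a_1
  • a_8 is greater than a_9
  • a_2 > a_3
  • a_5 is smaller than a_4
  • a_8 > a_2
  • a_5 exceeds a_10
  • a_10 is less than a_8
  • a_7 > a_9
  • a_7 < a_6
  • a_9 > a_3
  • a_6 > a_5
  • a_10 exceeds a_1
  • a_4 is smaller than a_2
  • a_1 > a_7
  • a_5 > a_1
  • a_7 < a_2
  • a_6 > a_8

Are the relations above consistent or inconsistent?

Every relation is compatible with a_3 < a_9 < a_7 < a_1 < a_10 < a_5 < a_4 < a_2 < a_8 < a_6; the set is consistent.

consistent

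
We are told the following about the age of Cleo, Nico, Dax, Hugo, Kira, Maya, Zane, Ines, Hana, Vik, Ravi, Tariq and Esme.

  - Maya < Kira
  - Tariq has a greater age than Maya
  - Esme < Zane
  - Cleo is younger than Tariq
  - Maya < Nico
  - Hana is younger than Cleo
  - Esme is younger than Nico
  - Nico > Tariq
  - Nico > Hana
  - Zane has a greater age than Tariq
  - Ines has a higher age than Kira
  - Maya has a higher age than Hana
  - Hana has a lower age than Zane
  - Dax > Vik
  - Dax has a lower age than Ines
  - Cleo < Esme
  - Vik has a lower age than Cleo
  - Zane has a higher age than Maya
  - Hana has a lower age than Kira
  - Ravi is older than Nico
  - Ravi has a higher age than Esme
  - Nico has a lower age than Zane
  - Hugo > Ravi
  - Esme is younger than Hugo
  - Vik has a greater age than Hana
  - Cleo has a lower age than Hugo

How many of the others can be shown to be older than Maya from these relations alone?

The elements the relations force above Maya are Kira, Tariq, Nico, Ravi, Hugo, Zane, Ines — no chain reaches any other.
That is 7.

7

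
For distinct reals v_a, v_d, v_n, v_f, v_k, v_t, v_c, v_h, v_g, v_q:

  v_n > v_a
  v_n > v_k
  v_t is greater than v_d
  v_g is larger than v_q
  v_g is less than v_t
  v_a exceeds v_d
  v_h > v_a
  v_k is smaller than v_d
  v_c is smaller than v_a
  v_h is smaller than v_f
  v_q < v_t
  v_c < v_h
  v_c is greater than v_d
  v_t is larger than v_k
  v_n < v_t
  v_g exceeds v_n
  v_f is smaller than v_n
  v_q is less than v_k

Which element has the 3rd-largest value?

Piecing the relations together gives one ordering: v_q < v_k < v_d < v_c < v_a < v_h < v_f < v_n < v_g < v_t.
The 3rd largest is v_n.

v_n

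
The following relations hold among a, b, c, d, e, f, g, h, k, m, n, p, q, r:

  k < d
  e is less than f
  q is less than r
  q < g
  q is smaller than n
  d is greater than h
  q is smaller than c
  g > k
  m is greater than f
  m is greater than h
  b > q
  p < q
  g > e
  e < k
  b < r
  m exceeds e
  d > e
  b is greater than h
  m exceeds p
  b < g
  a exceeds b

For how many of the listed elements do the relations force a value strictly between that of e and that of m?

The relations place e below m. An element lies strictly between them when it is forced above e and also forced below m.
Above e: {f, k, d, g}. Below m: {p, f, h}.
Intersection: {f} — 1.

1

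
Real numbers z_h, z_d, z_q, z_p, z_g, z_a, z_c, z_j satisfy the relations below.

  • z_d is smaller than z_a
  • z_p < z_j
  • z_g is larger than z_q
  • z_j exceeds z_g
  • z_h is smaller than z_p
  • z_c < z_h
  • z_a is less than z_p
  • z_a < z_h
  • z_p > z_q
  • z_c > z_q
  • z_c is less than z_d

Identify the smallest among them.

z_q

Chaining upward from z_q: directly above it, z_g, z_c, z_p; then z_d, z_h, z_j; then z_a.
That covers every other element, and nothing is given below z_q, so z_q is the smallest.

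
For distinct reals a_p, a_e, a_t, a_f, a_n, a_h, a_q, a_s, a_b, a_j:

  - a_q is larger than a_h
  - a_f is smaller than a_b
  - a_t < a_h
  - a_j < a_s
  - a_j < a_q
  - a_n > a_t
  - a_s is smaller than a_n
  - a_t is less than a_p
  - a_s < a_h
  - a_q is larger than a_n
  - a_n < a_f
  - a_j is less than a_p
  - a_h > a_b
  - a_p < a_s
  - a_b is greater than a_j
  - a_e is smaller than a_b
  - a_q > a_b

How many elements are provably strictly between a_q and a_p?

Chaining upward from a_p reaches: a_s, a_n, a_f, a_b, a_h.
Chaining downward from a_q reaches: a_t, a_j, a_s, a_n, a_f, a_e, a_b, a_h.
Strictly between a_p and a_q are those in both lists: a_s, a_n, a_f, a_b, a_h — 5 elements.

5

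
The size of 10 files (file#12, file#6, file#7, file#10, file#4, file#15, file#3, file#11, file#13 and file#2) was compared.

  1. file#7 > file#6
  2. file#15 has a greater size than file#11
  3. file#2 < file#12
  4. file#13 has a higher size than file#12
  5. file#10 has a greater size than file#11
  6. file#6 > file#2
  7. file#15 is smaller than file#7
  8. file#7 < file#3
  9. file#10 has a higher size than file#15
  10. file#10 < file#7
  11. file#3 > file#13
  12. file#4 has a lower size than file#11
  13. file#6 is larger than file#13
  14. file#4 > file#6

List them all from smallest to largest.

file#2 < file#12 < file#13 < file#6 < file#4 < file#11 < file#15 < file#10 < file#7 < file#3

The consecutive links are each given: file#2 < file#12; file#12 < file#13; file#13 < file#6; file#6 < file#4; file#4 < file#11; file#11 < file#15; file#15 < file#10; file#10 < file#7; file#7 < file#3.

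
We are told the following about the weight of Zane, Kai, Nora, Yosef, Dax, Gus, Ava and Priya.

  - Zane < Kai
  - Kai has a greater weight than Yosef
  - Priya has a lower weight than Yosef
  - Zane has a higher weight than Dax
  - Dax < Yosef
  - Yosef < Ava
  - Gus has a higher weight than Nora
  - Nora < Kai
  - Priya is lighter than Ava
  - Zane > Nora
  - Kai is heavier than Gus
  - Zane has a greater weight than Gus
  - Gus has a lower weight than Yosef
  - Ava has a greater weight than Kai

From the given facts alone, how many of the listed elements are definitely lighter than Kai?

The elements the relations force below Kai are Nora, Priya, Dax, Gus, Zane, Yosef — no chain reaches any other.
That is 6.

6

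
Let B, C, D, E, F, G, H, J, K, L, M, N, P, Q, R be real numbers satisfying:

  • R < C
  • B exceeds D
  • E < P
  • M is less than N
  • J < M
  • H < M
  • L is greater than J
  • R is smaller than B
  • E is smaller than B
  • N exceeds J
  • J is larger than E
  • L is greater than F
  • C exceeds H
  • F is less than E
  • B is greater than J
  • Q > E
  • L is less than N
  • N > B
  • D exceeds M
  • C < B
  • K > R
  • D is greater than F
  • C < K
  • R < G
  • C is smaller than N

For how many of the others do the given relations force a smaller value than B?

The elements the relations force below B are F, E, H, R, C, J, M, D — no chain reaches any other.
That is 8.

8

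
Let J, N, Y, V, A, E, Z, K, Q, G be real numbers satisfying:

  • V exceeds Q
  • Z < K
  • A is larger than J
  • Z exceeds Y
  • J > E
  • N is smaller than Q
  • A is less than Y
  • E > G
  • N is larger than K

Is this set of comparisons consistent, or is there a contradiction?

The single ordering G < E < J < A < Y < Z < K < N < Q < V satisfies every listed relation, so no contradiction arises.

consistent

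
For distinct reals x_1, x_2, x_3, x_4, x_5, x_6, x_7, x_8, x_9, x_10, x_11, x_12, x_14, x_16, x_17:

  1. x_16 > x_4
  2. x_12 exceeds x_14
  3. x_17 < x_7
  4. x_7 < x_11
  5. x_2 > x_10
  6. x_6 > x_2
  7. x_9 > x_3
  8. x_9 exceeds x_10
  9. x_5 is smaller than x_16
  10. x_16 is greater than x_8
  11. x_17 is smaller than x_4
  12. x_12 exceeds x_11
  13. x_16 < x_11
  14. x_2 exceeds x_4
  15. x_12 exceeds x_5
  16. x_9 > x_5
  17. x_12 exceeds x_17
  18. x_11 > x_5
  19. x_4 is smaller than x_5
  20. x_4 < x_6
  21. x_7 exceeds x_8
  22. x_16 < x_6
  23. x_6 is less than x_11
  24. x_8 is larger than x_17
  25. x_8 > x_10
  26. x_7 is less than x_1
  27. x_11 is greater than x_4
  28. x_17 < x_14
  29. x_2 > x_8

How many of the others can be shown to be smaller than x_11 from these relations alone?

9

Directly below x_11: x_4, x_5, x_16, x_6, x_7.
One step further: x_17, x_8, x_2 (8 so far).
One step further: x_10 (9 so far).
No other element is forced below x_11 by the given relations, so the count is 9.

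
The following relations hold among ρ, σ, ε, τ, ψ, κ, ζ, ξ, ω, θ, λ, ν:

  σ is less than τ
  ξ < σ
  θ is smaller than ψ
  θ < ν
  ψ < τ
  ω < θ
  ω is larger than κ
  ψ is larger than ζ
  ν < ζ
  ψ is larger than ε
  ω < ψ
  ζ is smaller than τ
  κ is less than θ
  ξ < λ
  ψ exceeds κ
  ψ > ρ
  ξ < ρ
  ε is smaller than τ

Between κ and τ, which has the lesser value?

κ

κ < ω and ω < θ give κ < θ.
Then θ < ν extends the chain to ν.
Then ν < ζ extends the chain to ζ.
With ζ < ψ: κ < ω < θ < ν < ζ < ψ.
Then ψ < τ extends the chain to τ.
So κ < τ; κ is the smaller of the two.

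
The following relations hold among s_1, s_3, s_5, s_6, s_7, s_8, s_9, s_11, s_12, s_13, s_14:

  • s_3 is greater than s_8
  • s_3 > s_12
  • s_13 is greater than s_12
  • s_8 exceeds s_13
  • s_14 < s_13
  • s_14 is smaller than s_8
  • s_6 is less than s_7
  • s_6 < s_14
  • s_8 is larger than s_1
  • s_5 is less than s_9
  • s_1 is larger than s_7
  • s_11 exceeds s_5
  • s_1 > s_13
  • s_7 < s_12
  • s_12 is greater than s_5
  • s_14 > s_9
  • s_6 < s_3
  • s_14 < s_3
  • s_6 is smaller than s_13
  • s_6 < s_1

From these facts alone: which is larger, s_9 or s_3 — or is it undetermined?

s_3

s_9 < s_14 and s_14 < s_13 give s_9 < s_13.
With s_13 < s_1: s_9 < s_14 < s_13 < s_1.
Then s_1 < s_8 extends the chain to s_8.
Then s_8 < s_3 extends the chain to s_3.
So s_3 is larger.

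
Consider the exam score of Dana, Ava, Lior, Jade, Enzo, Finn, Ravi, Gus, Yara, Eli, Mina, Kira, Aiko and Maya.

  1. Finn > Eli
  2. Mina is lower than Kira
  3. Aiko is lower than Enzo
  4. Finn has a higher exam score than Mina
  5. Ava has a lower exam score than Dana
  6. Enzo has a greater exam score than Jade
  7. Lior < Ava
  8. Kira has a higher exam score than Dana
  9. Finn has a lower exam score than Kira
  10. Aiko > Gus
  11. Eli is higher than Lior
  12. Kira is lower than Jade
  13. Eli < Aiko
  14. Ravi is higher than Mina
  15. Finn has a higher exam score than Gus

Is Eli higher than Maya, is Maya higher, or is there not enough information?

undetermined

Following every chain through Eli: above Eli we get Aiko, Finn, Kira, Jade, Enzo; below Eli we get Lior.
Maya is not reached, and no chain runs the other way from Maya to Eli.
So the given relations leave the order of Eli and Maya undetermined.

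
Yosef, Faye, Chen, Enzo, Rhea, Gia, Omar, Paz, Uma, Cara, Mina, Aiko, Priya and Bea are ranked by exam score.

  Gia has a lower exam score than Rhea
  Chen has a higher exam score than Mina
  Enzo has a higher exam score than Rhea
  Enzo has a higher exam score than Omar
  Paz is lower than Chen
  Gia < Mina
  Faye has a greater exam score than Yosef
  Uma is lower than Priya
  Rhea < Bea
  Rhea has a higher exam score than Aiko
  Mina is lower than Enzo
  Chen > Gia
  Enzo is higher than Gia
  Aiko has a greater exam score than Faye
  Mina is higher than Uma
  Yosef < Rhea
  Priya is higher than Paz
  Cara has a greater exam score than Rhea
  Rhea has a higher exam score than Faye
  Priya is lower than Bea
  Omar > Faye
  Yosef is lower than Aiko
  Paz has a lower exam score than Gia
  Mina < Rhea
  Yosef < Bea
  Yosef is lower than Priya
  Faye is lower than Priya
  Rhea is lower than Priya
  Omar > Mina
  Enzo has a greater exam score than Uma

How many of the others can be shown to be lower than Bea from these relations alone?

9

From Bea the given relations immediately reach Yosef, Rhea, Priya.
From those, Uma, Paz, Gia, Mina, Faye, Aiko — 9 in total.
No other element is forced below Bea by the given relations, so the count is 9.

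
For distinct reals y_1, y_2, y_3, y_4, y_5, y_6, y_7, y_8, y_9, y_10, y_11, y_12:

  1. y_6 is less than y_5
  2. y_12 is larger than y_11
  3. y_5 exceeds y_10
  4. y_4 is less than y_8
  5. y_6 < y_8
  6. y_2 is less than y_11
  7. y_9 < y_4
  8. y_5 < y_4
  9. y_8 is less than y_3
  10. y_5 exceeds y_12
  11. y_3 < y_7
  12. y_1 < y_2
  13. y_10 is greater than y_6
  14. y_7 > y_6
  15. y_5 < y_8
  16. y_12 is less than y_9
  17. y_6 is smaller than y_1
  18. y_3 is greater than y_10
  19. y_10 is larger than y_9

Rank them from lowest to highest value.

Each adjacent pair is fixed by a given relation: y_6 < y_1; y_1 < y_2; y_2 < y_11; y_11 < y_12; y_12 < y_9; y_9 < y_10; y_10 < y_5; y_5 < y_4; y_4 < y_8; y_8 < y_3; y_3 < y_7. Chaining them end to end gives the full order.

y_6 < y_1 < y_2 < y_11 < y_12 < y_9 < y_10 < y_5 < y_4 < y_8 < y_3 < y_7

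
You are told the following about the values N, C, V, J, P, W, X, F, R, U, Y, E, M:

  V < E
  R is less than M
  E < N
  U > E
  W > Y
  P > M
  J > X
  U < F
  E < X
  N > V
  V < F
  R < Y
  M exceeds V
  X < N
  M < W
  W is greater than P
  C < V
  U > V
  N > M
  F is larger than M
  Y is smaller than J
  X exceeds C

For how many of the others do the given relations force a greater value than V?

Directly above V: E, M, U, F, N.
One step further: P, X, W (8 so far).
One step further: J (9 so far).
No other element is forced above V by the given relations, so the count is 9.

9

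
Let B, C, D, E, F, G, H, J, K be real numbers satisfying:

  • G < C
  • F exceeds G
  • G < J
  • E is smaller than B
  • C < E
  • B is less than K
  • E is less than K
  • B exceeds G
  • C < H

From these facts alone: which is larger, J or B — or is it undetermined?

Following every chain through B: above B we get K; below B we get G, C, E.
J is not reached, and no chain runs the other way from J to B.
So the given relations leave the order of B and J undetermined.

undetermined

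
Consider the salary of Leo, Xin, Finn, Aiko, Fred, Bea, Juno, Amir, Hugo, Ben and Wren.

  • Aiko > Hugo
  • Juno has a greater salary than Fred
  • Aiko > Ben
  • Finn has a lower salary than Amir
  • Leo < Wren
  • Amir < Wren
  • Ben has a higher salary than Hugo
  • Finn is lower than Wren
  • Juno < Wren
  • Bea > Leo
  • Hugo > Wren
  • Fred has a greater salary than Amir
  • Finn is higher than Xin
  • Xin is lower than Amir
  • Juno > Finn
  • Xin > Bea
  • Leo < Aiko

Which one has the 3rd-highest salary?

The consecutive relations fix a unique order: Leo < Bea < Xin < Finn < Amir < Fred < Juno < Wren < Hugo < Ben < Aiko.
Counting 3 from the largest end gives Hugo.

Hugo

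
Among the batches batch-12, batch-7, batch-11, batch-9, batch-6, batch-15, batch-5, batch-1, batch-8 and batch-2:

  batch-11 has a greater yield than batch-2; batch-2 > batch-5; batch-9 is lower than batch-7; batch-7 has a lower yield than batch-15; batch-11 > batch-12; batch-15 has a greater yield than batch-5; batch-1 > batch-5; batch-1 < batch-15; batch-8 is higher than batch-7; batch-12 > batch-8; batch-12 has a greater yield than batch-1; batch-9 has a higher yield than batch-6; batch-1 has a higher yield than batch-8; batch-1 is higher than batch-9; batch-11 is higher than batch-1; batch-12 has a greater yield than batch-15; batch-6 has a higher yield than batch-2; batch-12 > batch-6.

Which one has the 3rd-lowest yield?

batch-6

Piecing the relations together gives one ordering: batch-5 < batch-2 < batch-6 < batch-9 < batch-7 < batch-8 < batch-1 < batch-15 < batch-12 < batch-11.
The 3rd smallest is batch-6.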